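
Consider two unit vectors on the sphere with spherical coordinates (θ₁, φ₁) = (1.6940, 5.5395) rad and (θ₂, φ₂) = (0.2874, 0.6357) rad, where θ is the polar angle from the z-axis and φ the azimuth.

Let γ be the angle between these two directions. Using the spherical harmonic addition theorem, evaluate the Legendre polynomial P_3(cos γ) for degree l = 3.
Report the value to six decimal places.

0.095835

Term-by-term m-sum for l=3 (normalisation 4π/7 = 1.795196):
  m=-3: -0.250118-0.322100i × -0.003136-0.008970i = -0.002105+0.003254i  (running Σ = -0.002105+0.003254i)
  m=-2: -0.010308+0.123267i × +0.023226-0.075245i = +0.009036+0.003639i  (running Σ = +0.006931+0.006892i)
  m=-1: -0.218226+0.200740i × +0.265240-0.195715i = -0.018594+0.095954i  (running Σ = -0.011664+0.102847i)
  m=0: +0.134118-0.000000i × +0.571967+0.000000i = +0.076711+0.000000i  (running Σ = +0.065048+0.102847i)
  m=1: +0.218226+0.200740i × -0.265240-0.195715i = -0.018594-0.095954i  (running Σ = +0.046453+0.006892i)
  m=2: -0.010308-0.123267i × +0.023226+0.075245i = +0.009036-0.003639i  (running Σ = +0.055489+0.003254i)
  m=3: +0.250118-0.322100i × +0.003136-0.008970i = -0.002105-0.003254i  (running Σ = +0.053384+0.000000i)
Σ over m = +0.053384+0.000000i; ×(4π/7) → +0.095835+0.000000i. Real part: 0.095835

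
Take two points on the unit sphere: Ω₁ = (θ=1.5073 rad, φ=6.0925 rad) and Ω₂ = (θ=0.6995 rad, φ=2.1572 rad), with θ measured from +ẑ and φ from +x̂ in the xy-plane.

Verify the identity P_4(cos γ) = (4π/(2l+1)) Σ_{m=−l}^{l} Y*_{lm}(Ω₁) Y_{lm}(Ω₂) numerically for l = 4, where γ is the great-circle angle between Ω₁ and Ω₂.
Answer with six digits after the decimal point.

-0.116757

Term-by-term m-sum for l=4 (normalisation 4π/9 = 1.396263):
  term(m=-4) = (-0.033361, -0.001109)   from Y*(Ω₁)=(0.317356, -0.303291), Y(Ω₂)=(-0.053197, -0.054334)
  term(m=-3) = (0.014620, -0.013908)   from Y*(Ω₁)=(0.066375, -0.042737), Y(Ω₂)=(0.251081, -0.047875)
  term(m=-2) = (0.002312, -0.139092)   from Y*(Ω₁)=(-0.300524, 0.120511), Y(Ω₂)=(-0.166513, 0.396060)
  term(m=-1) = (0.015981, 0.016248)   from Y*(Ω₁)=(-0.087418, 0.016874), Y(Ω₂)=(-0.141651, -0.213215)
  term(m=+0) = (-0.082722, 0.000000)   from Y*(Ω₁)=(0.304639, -0.000000), Y(Ω₂)=(-0.271541, 0.000000)
  term(m=+1) = (0.015981, -0.016248)   from Y*(Ω₁)=(0.087418, 0.016874), Y(Ω₂)=(0.141651, -0.213215)
  term(m=+2) = (0.002312, 0.139092)   from Y*(Ω₁)=(-0.300524, -0.120511), Y(Ω₂)=(-0.166513, -0.396060)
  term(m=+3) = (0.014620, 0.013908)   from Y*(Ω₁)=(-0.066375, -0.042737), Y(Ω₂)=(-0.251081, -0.047875)
  term(m=+4) = (-0.033361, 0.001109)   from Y*(Ω₁)=(0.317356, 0.303291), Y(Ω₂)=(-0.053197, 0.054334)
Accumulated sum (-0.083621, -0.000000); after 4π/(2l+1) scaling, (-0.116757, -0.000000) ⇒ P_4 = -0.116757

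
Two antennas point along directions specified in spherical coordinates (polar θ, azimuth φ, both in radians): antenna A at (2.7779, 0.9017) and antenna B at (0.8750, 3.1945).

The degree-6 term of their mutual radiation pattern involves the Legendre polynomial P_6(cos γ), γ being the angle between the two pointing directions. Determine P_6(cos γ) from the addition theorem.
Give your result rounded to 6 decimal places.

Addition theorem: P_6(cos γ) = (4π/13) Σ_m Y*_{lm}(Ω₁) Y_{lm}(Ω₂), m = −6…6:
  [-6]  conj(Y_{6,-6})(Ω₁) = +0.000629-0.000750i ; Y_{6,-6}(Ω₂) = +0.093838-0.030831i ; Δ = +0.000036-0.000090i
  [-5]  conj(Y_{6,-5})(Ω₁) = +0.001804+0.008724i ; Y_{6,-5}(Ω₂) = -0.275809+0.074712i ; Δ = -0.001149-0.002271i
  [-4]  conj(Y_{6,-4})(Ω₁) = -0.043952-0.022062i ; Y_{6,-4}(Ω₂) = +0.426103-0.091547i ; Δ = -0.020748-0.005377i
  [-3]  conj(Y_{6,-3})(Ω₁) = +0.164109-0.076557i ; Y_{6,-3}(Ω₂) = -0.283306+0.045348i ; Δ = -0.043021+0.029131i
  [-2]  conj(Y_{6,-2})(Ω₁) = -0.099321+0.419266i ; Y_{6,-2}(Ω₂) = -0.157359+0.016713i ; Δ = +0.008622-0.067636i
  [-1]  conj(Y_{6,-1})(Ω₁) = -0.337524-0.426822i ; Y_{6,-1}(Ω₂) = +0.355273-0.018814i ; Δ = -0.127943-0.145288i
  [+0]  conj(Y_{6,0})(Ω₁) = +0.020705-0.000000i ; Y_{6,0}(Ω₂) = +0.062740+0.000000i ; Δ = +0.001299+0.000000i
  [+1]  conj(Y_{6,1})(Ω₁) = +0.337524-0.426822i ; Y_{6,1}(Ω₂) = -0.355273-0.018814i ; Δ = -0.127943+0.145288i
  [+2]  conj(Y_{6,2})(Ω₁) = -0.099321-0.419266i ; Y_{6,2}(Ω₂) = -0.157359-0.016713i ; Δ = +0.008622+0.067636i
  [+3]  conj(Y_{6,3})(Ω₁) = -0.164109-0.076557i ; Y_{6,3}(Ω₂) = +0.283306+0.045348i ; Δ = -0.043021-0.029131i
  [+4]  conj(Y_{6,4})(Ω₁) = -0.043952+0.022062i ; Y_{6,4}(Ω₂) = +0.426103+0.091547i ; Δ = -0.020748+0.005377i
  [+5]  conj(Y_{6,5})(Ω₁) = -0.001804+0.008724i ; Y_{6,5}(Ω₂) = +0.275809+0.074712i ; Δ = -0.001149+0.002271i
  [+6]  conj(Y_{6,6})(Ω₁) = +0.000629+0.000750i ; Y_{6,6}(Ω₂) = +0.093838+0.030831i ; Δ = +0.000036+0.000090i
Total Σ_m = -0.367109-0.000000i. Multiply by 0.966644: -0.354864-0.000000i. P_6(cos γ) = -0.354864

-0.354864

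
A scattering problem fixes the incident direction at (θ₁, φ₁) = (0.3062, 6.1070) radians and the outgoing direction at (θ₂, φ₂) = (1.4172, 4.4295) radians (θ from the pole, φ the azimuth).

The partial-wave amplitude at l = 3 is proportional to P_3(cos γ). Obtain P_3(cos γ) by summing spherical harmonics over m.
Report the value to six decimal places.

Expand P_3 via completeness: Σ_{m} conj(Y_{3,m}) at Ω₁ times Y_{3,m} at Ω₂ —
  term(m=-3) = 0.00145 - 0.00437j   from Y*(Ω₁)=0.00987 - 0.00576j, Y(Ω₂)=0.30216 - 0.26615j
  term(m=-2) = -0.01321 - 0.00286j   from Y*(Ω₁)=0.08310 - 0.03056j, Y(Ω₂)=-0.12890 - 0.08186j
  term(m=-1) = 0.01037 - 0.09685j   from Y*(Ω₁)=0.34007 - 0.06054j, Y(Ω₂)=0.07871 - 0.27079j
  term(m=+0) = -0.09053 + 0.00000j   from Y*(Ω₁)=0.54998 + 0.00000j, Y(Ω₂)=-0.16460 + 0.00000j
  term(m=+1) = 0.01037 + 0.09685j   from Y*(Ω₁)=-0.34007 - 0.06054j, Y(Ω₂)=-0.07871 - 0.27079j
  term(m=+2) = -0.01321 + 0.00286j   from Y*(Ω₁)=0.08310 + 0.03056j, Y(Ω₂)=-0.12890 + 0.08186j
  term(m=+3) = 0.00145 + 0.00437j   from Y*(Ω₁)=-0.00987 - 0.00576j, Y(Ω₂)=-0.30216 - 0.26615j
Total Σ_m = -0.09331 - 0.00000j. Multiply by 1.795196: -0.16751 - 0.00000j. P_3(cos γ) = -0.167508

-0.167508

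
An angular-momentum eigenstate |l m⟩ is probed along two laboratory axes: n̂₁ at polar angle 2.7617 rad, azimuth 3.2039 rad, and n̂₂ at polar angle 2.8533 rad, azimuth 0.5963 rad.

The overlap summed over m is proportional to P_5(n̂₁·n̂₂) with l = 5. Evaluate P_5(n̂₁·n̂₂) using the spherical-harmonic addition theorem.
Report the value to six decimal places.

Summing Y*_{l m}(θ₁,φ₁)·Y_{l m}(θ₂,φ₂) over m ∈ [−5, 5]; prefactor 4π/(2·5+1) = 1.142397:
  [-5]  conj(Y_{5,-5})(Ω₁) = (-0.003098, -0.000998) ; Y_{5,-5}(Ω₂) = (-0.000851, -0.000137) ; Δ = (0.000002, 0.000001)
  [-4]  conj(Y_{5,-4})(Ω₁) = (-0.024977, -0.006357) ; Y_{5,-4}(Ω₂) = (0.006688, 0.006310) ; Δ = (-0.000127, -0.000200)
  [-3]  conj(Y_{5,-3})(Ω₁) = (-0.117211, -0.022168) ; Y_{5,-3}(Ω₂) = (-0.012511, -0.056452) ; Δ = (0.000215, 0.006894)
  [-2]  conj(Y_{5,-2})(Ω₁) = (-0.340913, -0.042704) ; Y_{5,-2}(Ω₂) = (-0.085235, 0.214523) ; Δ = (0.038219, -0.069494)
  [-1]  conj(Y_{5,-1})(Ω₁) = (-0.538969, -0.033625) ; Y_{5,-1}(Ω₂) = (0.442568, -0.300379) ; Δ = (-0.248630, 0.147013)
  [+0]  conj(Y_{5,0})(Ω₁) = (-0.161917, -0.000000) ; Y_{5,0}(Ω₂) = (-0.435588, 0.000000) ; Δ = (0.070529, 0.000000)
  [+1]  conj(Y_{5,1})(Ω₁) = (0.538969, -0.033625) ; Y_{5,1}(Ω₂) = (-0.442568, -0.300379) ; Δ = (-0.248630, -0.147013)
  [+2]  conj(Y_{5,2})(Ω₁) = (-0.340913, 0.042704) ; Y_{5,2}(Ω₂) = (-0.085235, -0.214523) ; Δ = (0.038219, 0.069494)
  [+3]  conj(Y_{5,3})(Ω₁) = (0.117211, -0.022168) ; Y_{5,3}(Ω₂) = (0.012511, -0.056452) ; Δ = (0.000215, -0.006894)
  [+4]  conj(Y_{5,4})(Ω₁) = (-0.024977, 0.006357) ; Y_{5,4}(Ω₂) = (0.006688, -0.006310) ; Δ = (-0.000127, 0.000200)
  [+5]  conj(Y_{5,5})(Ω₁) = (0.003098, -0.000998) ; Y_{5,5}(Ω₂) = (0.000851, -0.000137) ; Δ = (0.000002, -0.000001)
Accumulated sum (-0.350113, -0.000000); after 4π/(2l+1) scaling, (-0.399968, -0.000000) ⇒ P_5 = -0.399968

-0.399968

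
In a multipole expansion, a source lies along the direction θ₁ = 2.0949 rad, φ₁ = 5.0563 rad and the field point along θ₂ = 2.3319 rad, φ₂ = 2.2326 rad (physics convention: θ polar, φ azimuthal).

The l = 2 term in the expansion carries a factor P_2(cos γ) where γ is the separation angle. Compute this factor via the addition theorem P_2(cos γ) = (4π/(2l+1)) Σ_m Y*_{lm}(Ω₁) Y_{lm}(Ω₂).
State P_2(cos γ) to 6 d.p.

Term-by-term m-sum for l=2 (normalisation 4π/5 = 2.513274):
  m=-2: -0.223705-0.183814i × -0.049552+0.196362i = +0.047179-0.034819i  (running Σ = +0.047179-0.034819i)
  m=-1: -0.112857+0.315118i × +0.237101+0.304366i = -0.122670+0.040365i  (running Σ = -0.075491+0.005546i)
  m=0: -0.078434-0.000000i × +0.134718+0.000000i = -0.010566-0.000000i  (running Σ = -0.086057+0.005546i)
  m=1: +0.112857+0.315118i × -0.237101+0.304366i = -0.122670-0.040365i  (running Σ = -0.208727-0.034819i)
  m=2: -0.223705+0.183814i × -0.049552-0.196362i = +0.047179+0.034819i  (running Σ = -0.161548+0.000000i)
Accumulated sum -0.161548+0.000000i; after 4π/(2l+1) scaling, -0.406015+0.000000i ⇒ P_2 = -0.406015

-0.406015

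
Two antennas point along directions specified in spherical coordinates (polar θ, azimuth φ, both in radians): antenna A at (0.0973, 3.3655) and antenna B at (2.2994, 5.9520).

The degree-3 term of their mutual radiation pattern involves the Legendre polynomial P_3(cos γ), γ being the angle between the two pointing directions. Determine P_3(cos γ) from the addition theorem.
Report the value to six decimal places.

0.136566

Addition theorem: P_3(cos γ) = (4π/7) Σ_m Y*_{lm}(Ω₁) Y_{lm}(Ω₂), m = −3…3:
  term(m=-3) = +0.000006-0.000066i   from Y*(Ω₁)=-0.000299-0.000238i, Y(Ω₂)=+0.094566+0.145211i
  term(m=-2) = -0.001616-0.003257i   from Y*(Ω₁)=+0.008653+0.004156i, Y(Ω₂)=-0.298695-0.232956i
  term(m=-1) = -0.030940-0.019187i   from Y*(Ω₁)=-0.121004-0.027556i, Y(Ω₂)=+0.277421+0.095391i
  term(m=+0) = +0.141174+0.000000i   from Y*(Ω₁)=+0.725297-0.000000i, Y(Ω₂)=+0.194643+0.000000i
  term(m=+1) = -0.030940+0.019187i   from Y*(Ω₁)=+0.121004-0.027556i, Y(Ω₂)=-0.277421+0.095391i
  term(m=+2) = -0.001616+0.003257i   from Y*(Ω₁)=+0.008653-0.004156i, Y(Ω₂)=-0.298695+0.232956i
  term(m=+3) = +0.000006+0.000066i   from Y*(Ω₁)=+0.000299-0.000238i, Y(Ω₂)=-0.094566+0.145211i
Accumulated sum +0.076073-0.000000i; after 4π/(2l+1) scaling, +0.136566-0.000000i ⇒ P_3 = 0.136566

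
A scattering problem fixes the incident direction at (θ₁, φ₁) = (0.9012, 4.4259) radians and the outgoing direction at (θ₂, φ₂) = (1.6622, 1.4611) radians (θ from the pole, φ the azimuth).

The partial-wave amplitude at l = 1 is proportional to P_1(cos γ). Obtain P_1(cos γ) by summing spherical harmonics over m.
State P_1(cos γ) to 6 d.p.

-0.825281

Summing Y*_{l m}(θ₁,φ₁)·Y_{l m}(θ₂,φ₂) over m ∈ [−1, 1]; prefactor 4π/(2·1+1) = 4.188790:
  m=-1: (-0.076550, -0.259851) × (0.037666, -0.341984) = (-0.091748, 0.016392)  (running Σ = (-0.091748, 0.016392))
  m=0: (0.303261, -0.000000) × (-0.044598, 0.000000) = (-0.013525, 0.000000)  (running Σ = (-0.105273, 0.016392))
  m=1: (0.076550, -0.259851) × (-0.037666, -0.341984) = (-0.091748, -0.016392)  (running Σ = (-0.197021, 0.000000))
Total Σ_m = (-0.197021, 0.000000). Multiply by 4.188790: (-0.825281, 0.000000). P_1(cos γ) = -0.825281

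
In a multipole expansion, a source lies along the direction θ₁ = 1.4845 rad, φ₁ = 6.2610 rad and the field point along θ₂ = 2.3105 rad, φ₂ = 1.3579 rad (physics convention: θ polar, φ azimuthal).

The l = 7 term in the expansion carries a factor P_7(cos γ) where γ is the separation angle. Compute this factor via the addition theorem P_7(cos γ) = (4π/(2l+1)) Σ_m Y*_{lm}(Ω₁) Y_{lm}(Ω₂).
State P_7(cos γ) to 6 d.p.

-0.167600

Term-by-term m-sum for l=7 (normalisation 4π/15 = 0.837758):
  m=-7: (0.481296, -0.075351) × (-0.059806, 0.004826) = (-0.028421, 0.006829)  (running Σ = (-0.028421, 0.006829))
  m=-6: (0.156296, -0.020929) × (0.059253, 0.196110) = (0.013365, 0.029411)  (running Σ = (-0.015055, 0.036240))
  m=-5: (-0.323372, 0.036018) × (0.346263, -0.192013) = (-0.105056, 0.074564)  (running Σ = (-0.120111, 0.110804))
  m=-4: (-0.180213, 0.016034) × (-0.282018, -0.322059) = (0.055987, 0.053517)  (running Σ = (-0.064123, 0.164321))
  m=-3: (0.274823, -0.018318) × (-0.067363, 0.090723) = (-0.016851, 0.026167)  (running Σ = (-0.080974, 0.190488))
  m=-2: (0.189755, -0.008425) × (-0.286038, -0.129729) = (-0.055370, -0.022207)  (running Σ = (-0.136345, 0.168281))
  m=-1: (-0.256028, 0.005681) × (-0.055938, 0.258768) = (0.012852, -0.066570)  (running Σ = (-0.123493, 0.101712))
  m=0: (-0.192440, -0.000000) × (-0.243854, 0.000000) = (0.046927, 0.000000)  (running Σ = (-0.076565, 0.101712))
  m=1: (0.256028, 0.005681) × (0.055938, 0.258768) = (0.012852, 0.066570)  (running Σ = (-0.063714, 0.168281))
  m=2: (0.189755, 0.008425) × (-0.286038, 0.129729) = (-0.055370, 0.022207)  (running Σ = (-0.119084, 0.190488))
  m=3: (-0.274823, -0.018318) × (0.067363, 0.090723) = (-0.016851, -0.026167)  (running Σ = (-0.135935, 0.164321))
  m=4: (-0.180213, -0.016034) × (-0.282018, 0.322059) = (0.055987, -0.053517)  (running Σ = (-0.079947, 0.110804))
  m=5: (0.323372, 0.036018) × (-0.346263, -0.192013) = (-0.105056, -0.074564)  (running Σ = (-0.185003, 0.036240))
  m=6: (0.156296, 0.020929) × (0.059253, -0.196110) = (0.013365, -0.029411)  (running Σ = (-0.171638, 0.006829))
  m=7: (-0.481296, -0.075351) × (0.059806, 0.004826) = (-0.028421, -0.006829)  (running Σ = (-0.200058, 0.000000))
Accumulated sum (-0.200058, 0.000000); after 4π/(2l+1) scaling, (-0.167600, 0.000000) ⇒ P_7 = -0.167600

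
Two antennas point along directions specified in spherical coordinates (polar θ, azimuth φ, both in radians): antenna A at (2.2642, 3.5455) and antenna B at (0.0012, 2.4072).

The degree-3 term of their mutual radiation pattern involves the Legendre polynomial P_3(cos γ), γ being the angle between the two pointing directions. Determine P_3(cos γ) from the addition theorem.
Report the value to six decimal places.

0.306564

Expand P_3 via completeness: Σ_{m} conj(Y_{3,m}) at Ω₁ times Y_{3,m} at Ω₂ —
  [-3]  conj(Y_{3,-3})(Ω₁) = -0.066694-0.177686i ; Y_{3,-3}(Ω₂) = +0.000000-0.000000i ; Δ = -0.000000-0.000000i
  [-2]  conj(Y_{3,-2})(Ω₁) = -0.267005-0.279252i ; Y_{3,-2}(Ω₂) = +0.000000+0.000001i ; Δ = +0.000000-0.000000i
  [-1]  conj(Y_{3,-1})(Ω₁) = -0.238290-0.101847i ; Y_{3,-1}(Ω₂) = -0.001151-0.001040i ; Δ = +0.000168+0.000365i
  [+0]  conj(Y_{3,0})(Ω₁) = +0.228354-0.000000i ; Y_{3,0}(Ω₂) = +0.746349+0.000000i ; Δ = +0.170432+0.000000i
  [+1]  conj(Y_{3,1})(Ω₁) = +0.238290-0.101847i ; Y_{3,1}(Ω₂) = +0.001151-0.001040i ; Δ = +0.000168-0.000365i
  [+2]  conj(Y_{3,2})(Ω₁) = -0.267005+0.279252i ; Y_{3,2}(Ω₂) = +0.000000-0.000001i ; Δ = +0.000000+0.000000i
  [+3]  conj(Y_{3,3})(Ω₁) = +0.066694-0.177686i ; Y_{3,3}(Ω₂) = -0.000000-0.000000i ; Δ = -0.000000+0.000000i
Total Σ_m = +0.170769+0.000000i. Multiply by 1.795196: +0.306564+0.000000i. P_3(cos γ) = 0.306564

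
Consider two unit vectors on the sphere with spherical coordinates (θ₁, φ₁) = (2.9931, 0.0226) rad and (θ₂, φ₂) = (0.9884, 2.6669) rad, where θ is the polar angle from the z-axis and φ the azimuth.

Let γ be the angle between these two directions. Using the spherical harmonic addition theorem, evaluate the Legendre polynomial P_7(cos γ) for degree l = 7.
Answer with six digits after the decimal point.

-0.269150

Addition theorem: P_7(cos γ) = (4π/15) Σ_m Y*_{lm}(Ω₁) Y_{lm}(Ω₂), m = −7…7:
  term(m=-7) = (0.000000, 0.000000)   from Y*(Ω₁)=(0.000001, 0.000000), Y(Ω₂)=(0.139371, 0.025542)
  term(m=-6) = (0.000007, -0.000001)   from Y*(Ω₁)=(-0.000019, -0.000003), Y(Ω₂)=(-0.334239, 0.100994)
  term(m=-5) = (0.000106, -0.000081)   from Y*(Ω₁)=(0.000303, 0.000034), Y(Ω₂)=(0.314447, -0.303770)
  term(m=-4) = (0.000251, -0.000565)   from Y*(Ω₁)=(-0.003365, -0.000305), Y(Ω₂)=(-0.059007, 0.173415)
  term(m=-3) = (0.000531, 0.006719)   from Y*(Ω₁)=(0.026899, 0.001827), Y(Ω₂)=(0.036544, 0.247288)
  term(m=-2) = (0.025420, 0.039121)   from Y*(Ω₁)=(-0.149605, -0.006767), Y(Ω₂)=(-0.181369, -0.253293)
  term(m=-1) = (-0.058774, -0.031902)   from Y*(Ω₁)=(0.518854, 0.011728), Y(Ω₂)=(-0.114607, -0.058895)
  term(m=+0) = (-0.256357, -0.000000)   from Y*(Ω₁)=(-0.780151, -0.000000), Y(Ω₂)=(0.328599, 0.000000)
  term(m=+1) = (-0.058774, 0.031902)   from Y*(Ω₁)=(-0.518854, 0.011728), Y(Ω₂)=(0.114607, -0.058895)
  term(m=+2) = (0.025420, -0.039121)   from Y*(Ω₁)=(-0.149605, 0.006767), Y(Ω₂)=(-0.181369, 0.253293)
  term(m=+3) = (0.000531, -0.006719)   from Y*(Ω₁)=(-0.026899, 0.001827), Y(Ω₂)=(-0.036544, 0.247288)
  term(m=+4) = (0.000251, 0.000565)   from Y*(Ω₁)=(-0.003365, 0.000305), Y(Ω₂)=(-0.059007, -0.173415)
  term(m=+5) = (0.000106, 0.000081)   from Y*(Ω₁)=(-0.000303, 0.000034), Y(Ω₂)=(-0.314447, -0.303770)
  term(m=+6) = (0.000007, 0.000001)   from Y*(Ω₁)=(-0.000019, 0.000003), Y(Ω₂)=(-0.334239, -0.100994)
  term(m=+7) = (0.000000, -0.000000)   from Y*(Ω₁)=(-0.000001, 0.000000), Y(Ω₂)=(-0.139371, 0.025542)
Total Σ_m = (-0.321275, 0.000000). Multiply by 0.837758: (-0.269150, 0.000000). P_7(cos γ) = -0.269150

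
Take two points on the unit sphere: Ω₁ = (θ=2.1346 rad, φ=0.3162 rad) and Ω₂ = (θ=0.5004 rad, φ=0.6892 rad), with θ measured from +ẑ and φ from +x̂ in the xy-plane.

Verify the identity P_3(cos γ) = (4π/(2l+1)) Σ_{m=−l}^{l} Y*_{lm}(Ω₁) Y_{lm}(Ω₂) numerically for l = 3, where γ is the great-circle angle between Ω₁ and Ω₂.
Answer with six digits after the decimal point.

Term-by-term m-sum for l=3 (normalisation 4π/7 = 1.795196):
  [-3]  conj(Y_{3,-3})(Ω₁) = +0.146834+0.204724i ; Y_{3,-3}(Ω₂) = -0.021961-0.040507i ; Δ = +0.005068-0.010444i
  [-2]  conj(Y_{3,-2})(Ω₁) = -0.314723-0.230628i ; Y_{3,-2}(Ω₂) = +0.039467-0.202595i ; Δ = -0.059145+0.054659i
  [-1]  conj(Y_{3,-1})(Ω₁) = +0.111102+0.036350i ; Y_{3,-1}(Ω₂) = +0.340931-0.280925i ; Δ = +0.048090-0.018818i
  [+0]  conj(Y_{3,0})(Ω₁) = +0.313511-0.000000i ; Y_{3,0}(Ω₂) = +0.278005+0.000000i ; Δ = +0.087157+0.000000i
  [+1]  conj(Y_{3,1})(Ω₁) = -0.111102+0.036350i ; Y_{3,1}(Ω₂) = -0.340931-0.280925i ; Δ = +0.048090+0.018818i
  [+2]  conj(Y_{3,2})(Ω₁) = -0.314723+0.230628i ; Y_{3,2}(Ω₂) = +0.039467+0.202595i ; Δ = -0.059145-0.054659i
  [+3]  conj(Y_{3,3})(Ω₁) = -0.146834+0.204724i ; Y_{3,3}(Ω₂) = +0.021961-0.040507i ; Δ = +0.005068+0.010444i
Total Σ_m = +0.075183-0.000000i. Multiply by 1.795196: +0.134969-0.000000i. P_3(cos γ) = 0.134969

0.134969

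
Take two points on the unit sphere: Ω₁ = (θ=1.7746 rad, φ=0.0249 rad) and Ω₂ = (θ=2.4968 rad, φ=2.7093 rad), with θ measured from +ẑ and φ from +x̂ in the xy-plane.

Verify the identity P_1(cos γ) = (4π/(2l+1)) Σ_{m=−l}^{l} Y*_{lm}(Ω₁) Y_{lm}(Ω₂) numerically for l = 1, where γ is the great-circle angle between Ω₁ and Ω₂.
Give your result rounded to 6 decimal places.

-0.366383

Expand P_1 via completeness: Σ_{m} conj(Y_{1,m}) at Ω₁ times Y_{1,m} at Ω₂ —
  term(m=-1) = -0.06304 - 0.03101j   from Y*(Ω₁)=0.33824 + 0.00842j, Y(Ω₂)=-0.18855 - 0.08700j
  term(m=+0) = 0.03862 + 0.00000j   from Y*(Ω₁)=-0.09889 + 0.00000j, Y(Ω₂)=-0.39050 + 0.00000j
  term(m=+1) = -0.06304 + 0.03101j   from Y*(Ω₁)=-0.33824 + 0.00842j, Y(Ω₂)=0.18855 - 0.08700j
Accumulated sum -0.08747 + 0.00000j; after 4π/(2l+1) scaling, -0.36638 + 0.00000j ⇒ P_1 = -0.366383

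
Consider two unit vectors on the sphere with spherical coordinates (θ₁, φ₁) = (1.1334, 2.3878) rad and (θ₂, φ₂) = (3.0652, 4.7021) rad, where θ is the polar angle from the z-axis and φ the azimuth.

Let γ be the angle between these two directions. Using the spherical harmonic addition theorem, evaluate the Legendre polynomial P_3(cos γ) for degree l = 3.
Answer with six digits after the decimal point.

Addition theorem: P_3(cos γ) = (4π/7) Σ_m Y*_{lm}(Ω₁) Y_{lm}(Ω₂), m = −3…3:
  m=-3: 0.19755 + 0.23907j × 0.00001 - 0.00019j = 0.00005 - 0.00004j  (running Σ = 0.00005 - 0.00004j)
  m=-2: 0.02244 - 0.35451j × 0.00593 + 0.00012j = 0.00018 - 0.00210j  (running Σ = 0.00022 - 0.00214j)
  m=-1: 0.02196 - 0.02062j × -0.00101 + 0.09793j = 0.00200 + 0.00217j  (running Σ = 0.00222 + 0.00004j)
  m=0: -0.33241 + 0.00000j × -0.73334 + 0.00000j = 0.24377 + 0.00000j  (running Σ = 0.24599 + 0.00004j)
  m=1: -0.02196 - 0.02062j × 0.00101 + 0.09793j = 0.00200 - 0.00217j  (running Σ = 0.24798 - 0.00214j)
  m=2: 0.02244 + 0.35451j × 0.00593 - 0.00012j = 0.00018 + 0.00210j  (running Σ = 0.24816 - 0.00004j)
  m=3: -0.19755 + 0.23907j × -0.00001 - 0.00019j = 0.00005 + 0.00004j  (running Σ = 0.24820 + 0.00000j)
Total Σ_m = 0.24820 + 0.00000j. Multiply by 1.795196: 0.44557 + 0.00000j. P_3(cos γ) = 0.445574

0.445574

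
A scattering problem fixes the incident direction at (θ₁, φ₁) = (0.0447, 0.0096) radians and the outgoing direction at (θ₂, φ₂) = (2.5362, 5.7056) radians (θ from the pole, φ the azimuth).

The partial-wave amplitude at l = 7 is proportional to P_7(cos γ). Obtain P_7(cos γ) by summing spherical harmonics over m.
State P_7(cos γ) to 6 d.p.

0.240767

Term-by-term m-sum for l=7 (normalisation 4π/15 = 0.837758):
  m=-7: Y*=(0.000000, 0.000000)  Y=(-0.005997, -0.007581)  product (-0.000000, -0.000000)
  m=-6: Y*=(0.000000, 0.000000)  Y=(0.049540, 0.016633)  product (0.000000, 0.000000)
  m=-5: Y*=(0.000001, 0.000000)  Y=(-0.165147, 0.042815)  product (-0.000000, 0.000000)
  m=-4: Y*=(0.000029, 0.000001)  Y=(0.246965, -0.270719)  product (0.000007, -0.000008)
  m=-3: Y*=(0.000785, 0.000023)  Y=(-0.078087, 0.477918)  product (-0.000072, 0.000373)
  m=-2: Y*=(0.014868, 0.000286)  Y=(-0.100927, -0.228686)  product (-0.001435, -0.003429)
  m=-1: Y*=(0.180209, 0.001730)  Y=(-0.225676, -0.147078)  product (-0.040414, -0.026895)
  m=+0: Y*=(1.062197, -0.000000)  Y=(0.349487, 0.000000)  product (0.371224, 0.000000)
  m=+1: Y*=(-0.180209, 0.001730)  Y=(0.225676, -0.147078)  product (-0.040414, 0.026895)
  m=+2: Y*=(0.014868, -0.000286)  Y=(-0.100927, 0.228686)  product (-0.001435, 0.003429)
  m=+3: Y*=(-0.000785, 0.000023)  Y=(0.078087, 0.477918)  product (-0.000072, -0.000373)
  m=+4: Y*=(0.000029, -0.000001)  Y=(0.246965, 0.270719)  product (0.000007, 0.000008)
  m=+5: Y*=(-0.000001, 0.000000)  Y=(0.165147, 0.042815)  product (-0.000000, -0.000000)
  m=+6: Y*=(0.000000, -0.000000)  Y=(0.049540, -0.016633)  product (0.000000, -0.000000)
  m=+7: Y*=(-0.000000, 0.000000)  Y=(0.005997, -0.007581)  product (-0.000000, 0.000000)
Total Σ_m = (0.287395, -0.000000). Multiply by 0.837758: (0.240767, -0.000000). P_7(cos γ) = 0.240767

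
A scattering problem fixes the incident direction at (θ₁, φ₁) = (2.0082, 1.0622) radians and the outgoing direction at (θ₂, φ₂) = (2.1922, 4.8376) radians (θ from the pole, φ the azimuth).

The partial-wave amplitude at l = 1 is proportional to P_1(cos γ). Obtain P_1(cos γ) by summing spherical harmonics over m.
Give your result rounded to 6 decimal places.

Term-by-term m-sum for l=1 (normalisation 4π/3 = 4.188790):
  [-1]  conj(Y_{1,-1})(Ω₁) = (0.152400, 0.273355) ; Y_{1,-1}(Ω₂) = (0.035081, 0.278709) ; Δ = (-0.070840, 0.052065)
  [+0]  conj(Y_{1,0})(Ω₁) = (-0.206967, -0.000000) ; Y_{1,0}(Ω₂) = (-0.284453, 0.000000) ; Δ = (0.058872, 0.000000)
  [+1]  conj(Y_{1,1})(Ω₁) = (-0.152400, 0.273355) ; Y_{1,1}(Ω₂) = (-0.035081, 0.278709) ; Δ = (-0.070840, -0.052065)
Accumulated sum (-0.082808, 0.000000); after 4π/(2l+1) scaling, (-0.346865, 0.000000) ⇒ P_1 = -0.346865

-0.346865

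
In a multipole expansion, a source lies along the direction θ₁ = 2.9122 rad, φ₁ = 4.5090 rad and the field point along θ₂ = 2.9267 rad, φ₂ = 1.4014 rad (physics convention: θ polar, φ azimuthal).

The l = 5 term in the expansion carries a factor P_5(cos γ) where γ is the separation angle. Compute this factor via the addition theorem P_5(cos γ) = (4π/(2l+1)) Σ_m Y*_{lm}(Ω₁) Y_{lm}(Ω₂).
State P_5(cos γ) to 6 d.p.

-0.021855

Summing Y*_{l m}(θ₁,φ₁)·Y_{l m}(θ₂,φ₂) over m ∈ [−5, 5]; prefactor 4π/(2·5+1) = 1.142397:
  term(m=-5) = (-0.000000, 0.000000)   from Y*(Ω₁)=(-0.000240, -0.000148), Y(Ω₂)=(0.000153, -0.000136)
  term(m=-4) = (0.000011, -0.000002)   from Y*(Ω₁)=(-0.002625, 0.002777), Y(Ω₂)=(-0.002310, -0.001859)
  term(m=-3) = (-0.000776, 0.000079)   from Y*(Ω₁)=(0.017560, 0.025115), Y(Ω₂)=(-0.012390, 0.022245)
  term(m=-2) = (0.022038, -0.001501)   from Y*(Ω₁)=(0.144581, -0.062287), Y(Ω₂)=(0.132338, 0.046633)
  term(m=-1) = (-0.222408, 0.007563)   from Y*(Ω₁)=(-0.097213, -0.471355), Y(Ω₂)=(0.077953, -0.455770)
  term(m=+0) = (0.383138, 0.000000)   from Y*(Ω₁)=(-0.600522, -0.000000), Y(Ω₂)=(-0.638009, 0.000000)
  term(m=+1) = (-0.222408, -0.007563)   from Y*(Ω₁)=(0.097213, -0.471355), Y(Ω₂)=(-0.077953, -0.455770)
  term(m=+2) = (0.022038, 0.001501)   from Y*(Ω₁)=(0.144581, 0.062287), Y(Ω₂)=(0.132338, -0.046633)
  term(m=+3) = (-0.000776, -0.000079)   from Y*(Ω₁)=(-0.017560, 0.025115), Y(Ω₂)=(0.012390, 0.022245)
  term(m=+4) = (0.000011, 0.000002)   from Y*(Ω₁)=(-0.002625, -0.002777), Y(Ω₂)=(-0.002310, 0.001859)
  term(m=+5) = (-0.000000, -0.000000)   from Y*(Ω₁)=(0.000240, -0.000148), Y(Ω₂)=(-0.000153, -0.000136)
Total Σ_m = (-0.019131, -0.000000). Multiply by 1.142397: (-0.021855, -0.000000). P_5(cos γ) = -0.021855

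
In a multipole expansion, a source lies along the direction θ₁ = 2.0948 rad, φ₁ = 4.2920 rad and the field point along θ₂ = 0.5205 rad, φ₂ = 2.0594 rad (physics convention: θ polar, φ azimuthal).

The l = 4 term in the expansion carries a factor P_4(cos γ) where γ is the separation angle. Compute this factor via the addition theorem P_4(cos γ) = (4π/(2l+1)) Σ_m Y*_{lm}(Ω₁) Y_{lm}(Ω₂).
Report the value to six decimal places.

Term-by-term m-sum for l=4 (normalisation 4π/9 = 1.396263):
  term(m=-4) = -0.00593 + 0.00319j   from Y*(Ω₁)=-0.02749 - 0.24717j, Y(Ω₂)=-0.01013 - 0.02510j
  term(m=-3) = -0.04969 - 0.02187j   from Y*(Ω₁)=-0.38716 - 0.12386j, Y(Ω₂)=0.13283 + 0.01400j
  term(m=-2) = -0.01631 - 0.06462j   from Y*(Ω₁)=-0.12584 + 0.14061j, Y(Ω₂)=-0.19754 + 0.29276j
  term(m=-1) = -0.07276 + 0.09341j   from Y*(Ω₁)=-0.10435 - 0.23342j, Y(Ω₂)=-0.21737 - 0.40890j
  term(m=+0) = -0.00643 + 0.00000j   from Y*(Ω₁)=-0.24509 + 0.00000j, Y(Ω₂)=0.02624 + 0.00000j
  term(m=+1) = -0.07276 - 0.09341j   from Y*(Ω₁)=0.10435 - 0.23342j, Y(Ω₂)=0.21737 - 0.40890j
  term(m=+2) = -0.01631 + 0.06462j   from Y*(Ω₁)=-0.12584 - 0.14061j, Y(Ω₂)=-0.19754 - 0.29276j
  term(m=+3) = -0.04969 + 0.02187j   from Y*(Ω₁)=0.38716 - 0.12386j, Y(Ω₂)=-0.13283 + 0.01400j
  term(m=+4) = -0.00593 - 0.00319j   from Y*(Ω₁)=-0.02749 + 0.24717j, Y(Ω₂)=-0.01013 + 0.02510j
Σ over m = -0.29581 + 0.00000j; ×(4π/9) → -0.41302 + 0.00000j. Real part: -0.413024

-0.413024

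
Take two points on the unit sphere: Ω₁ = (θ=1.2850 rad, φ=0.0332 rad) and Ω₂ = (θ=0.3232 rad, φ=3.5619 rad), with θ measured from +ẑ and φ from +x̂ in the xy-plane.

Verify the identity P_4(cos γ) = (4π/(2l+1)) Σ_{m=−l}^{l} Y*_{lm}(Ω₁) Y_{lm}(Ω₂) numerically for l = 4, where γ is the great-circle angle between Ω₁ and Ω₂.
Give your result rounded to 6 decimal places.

0.374174

Expand P_4 via completeness: Σ_{m} conj(Y_{4,m}) at Ω₁ times Y_{4,m} at Ω₂ —
  term(m=-4) = 0.00004 - 0.00169j   from Y*(Ω₁)=0.37168 + 0.04965j, Y(Ω₂)=-0.00050 - 0.00448j
  term(m=-3) = -0.00472 + 0.01087j   from Y*(Ω₁)=0.31011 + 0.03099j, Y(Ω₂)=-0.01159 + 0.03621j
  term(m=-2) = -0.01745 + 0.01706j   from Y*(Ω₁)=-0.13631 - 0.00906j, Y(Ω₂)=0.11915 - 0.13309j
  term(m=-1) = 0.13589 - 0.05540j   from Y*(Ω₁)=-0.31252 - 0.01038j, Y(Ω₂)=-0.42845 + 0.19149j
  term(m=+0) = 0.04046 + 0.00000j   from Y*(Ω₁)=0.08851 + 0.00000j, Y(Ω₂)=0.45713 + 0.00000j
  term(m=+1) = 0.13589 + 0.05540j   from Y*(Ω₁)=0.31252 - 0.01038j, Y(Ω₂)=0.42845 + 0.19149j
  term(m=+2) = -0.01745 - 0.01706j   from Y*(Ω₁)=-0.13631 + 0.00906j, Y(Ω₂)=0.11915 + 0.13309j
  term(m=+3) = -0.00472 - 0.01087j   from Y*(Ω₁)=-0.31011 + 0.03099j, Y(Ω₂)=0.01159 + 0.03621j
  term(m=+4) = 0.00004 + 0.00169j   from Y*(Ω₁)=0.37168 - 0.04965j, Y(Ω₂)=-0.00050 + 0.00448j
Σ over m = 0.26798 - 0.00000j; ×(4π/9) → 0.37417 - 0.00000j. Real part: 0.374174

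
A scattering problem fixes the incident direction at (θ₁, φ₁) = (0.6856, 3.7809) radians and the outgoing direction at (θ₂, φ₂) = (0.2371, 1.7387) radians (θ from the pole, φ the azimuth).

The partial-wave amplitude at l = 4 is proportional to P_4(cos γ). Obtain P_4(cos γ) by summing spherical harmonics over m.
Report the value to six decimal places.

-0.421415

Expand P_4 via completeness: Σ_{m} conj(Y_{4,m}) at Ω₁ times Y_{4,m} at Ω₂ —
  term(m=-4) = (-0.000030, 0.000091)   from Y*(Ω₁)=(-0.059311, 0.039230), Y(Ω₂)=(0.001054, -0.000838)
  term(m=-3) = (0.003829, -0.000605)   from Y*(Ω₁)=(0.083652, -0.231227), Y(Ω₂)=(0.007610, 0.013808)
  term(m=-2) = (-0.026072, -0.035909)   from Y*(Ω₁)=(0.123369, 0.410151), Y(Ω₂)=(-0.097821, 0.034142)
  term(m=-1) = (-0.049070, 0.096266)   from Y*(Ω₁)=(-0.222148, -0.165160), Y(Ω₂)=(-0.065231, -0.384846)
  term(m=+0) = (-0.159133, -0.000000)   from Y*(Ω₁)=(-0.254978, -0.000000), Y(Ω₂)=(0.624103, 0.000000)
  term(m=+1) = (-0.049070, -0.096266)   from Y*(Ω₁)=(0.222148, -0.165160), Y(Ω₂)=(0.065231, -0.384846)
  term(m=+2) = (-0.026072, 0.035909)   from Y*(Ω₁)=(0.123369, -0.410151), Y(Ω₂)=(-0.097821, -0.034142)
  term(m=+3) = (0.003829, 0.000605)   from Y*(Ω₁)=(-0.083652, -0.231227), Y(Ω₂)=(-0.007610, 0.013808)
  term(m=+4) = (-0.000030, -0.000091)   from Y*(Ω₁)=(-0.059311, -0.039230), Y(Ω₂)=(0.001054, 0.000838)
Σ over m = (-0.301816, 0.000000); ×(4π/9) → (-0.421415, 0.000000). Real part: -0.421415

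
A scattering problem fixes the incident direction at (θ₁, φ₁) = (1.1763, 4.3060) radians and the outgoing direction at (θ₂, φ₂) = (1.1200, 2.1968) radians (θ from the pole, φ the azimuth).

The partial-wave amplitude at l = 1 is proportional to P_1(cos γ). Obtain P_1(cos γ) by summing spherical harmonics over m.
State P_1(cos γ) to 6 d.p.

Term-by-term m-sum for l=1 (normalisation 4π/3 = 4.188790):
  m=-1: -0.126082-0.292979i × -0.182206-0.252010i = -0.050861+0.085157i  (running Σ = -0.050861+0.085157i)
  m=0: +0.187791-0.000000i × +0.212876+0.000000i = +0.039976+0.000000i  (running Σ = -0.010885+0.085157i)
  m=1: +0.126082-0.292979i × +0.182206-0.252010i = -0.050861-0.085157i  (running Σ = -0.061745+0.000000i)
Σ over m = -0.061745+0.000000i; ×(4π/3) → -0.258639+0.000000i. Real part: -0.258639

-0.258639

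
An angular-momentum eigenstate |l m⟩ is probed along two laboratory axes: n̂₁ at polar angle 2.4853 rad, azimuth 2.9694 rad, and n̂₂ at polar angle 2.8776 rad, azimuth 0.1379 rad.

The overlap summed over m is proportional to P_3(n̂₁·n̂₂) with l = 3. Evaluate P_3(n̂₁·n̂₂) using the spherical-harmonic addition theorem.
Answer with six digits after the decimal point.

-0.343387

Addition theorem: P_3(cos γ) = (4π/7) Σ_m Y*_{lm}(Ω₁) Y_{lm}(Ω₂), m = −3…3:
  m=-3: Y*=-0.08242 + 0.04682j  Y=0.00679 - 0.00298j  product -0.00042 + 0.00056j
  m=-2: Y*=-0.28376 + 0.10178j  Y=-0.06464 + 0.01829j  product 0.01648 - 0.01177j
  m=-1: Y*=-0.41545 + 0.07225j  Y=0.30568 - 0.04242j  product -0.12393 + 0.03971j
  m=+0: Y*=-0.04091 + 0.00000j  Y=-0.59785 + 0.00000j  product 0.02446 + 0.00000j
  m=+1: Y*=0.41545 + 0.07225j  Y=-0.30568 - 0.04242j  product -0.12393 - 0.03971j
  m=+2: Y*=-0.28376 - 0.10178j  Y=-0.06464 - 0.01829j  product 0.01648 + 0.01177j
  m=+3: Y*=0.08242 + 0.04682j  Y=-0.00679 - 0.00298j  product -0.00042 - 0.00056j
Total Σ_m = -0.19128 - 0.00000j. Multiply by 1.795196: -0.34339 - 0.00000j. P_3(cos γ) = -0.343387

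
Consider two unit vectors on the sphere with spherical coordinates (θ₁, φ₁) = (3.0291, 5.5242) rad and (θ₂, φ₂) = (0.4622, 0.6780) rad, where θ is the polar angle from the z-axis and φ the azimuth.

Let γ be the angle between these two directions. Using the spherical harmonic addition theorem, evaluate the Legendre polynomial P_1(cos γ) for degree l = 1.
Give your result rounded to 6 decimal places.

Addition theorem: P_1(cos γ) = (4π/3) Σ_m Y*_{lm}(Ω₁) Y_{lm}(Ω₂), m = −1…1:
  term(m=-1) = (0.000797, -0.005922)   from Y*(Ω₁)=(0.028139, -0.026690), Y(Ω₂)=(0.119988, -0.096633)
  term(m=+0) = (-0.212332, -0.000000)   from Y*(Ω₁)=(-0.485514, -0.000000), Y(Ω₂)=(0.437335, 0.000000)
  term(m=+1) = (0.000797, 0.005922)   from Y*(Ω₁)=(-0.028139, -0.026690), Y(Ω₂)=(-0.119988, -0.096633)
Accumulated sum (-0.210738, 0.000000); after 4π/(2l+1) scaling, (-0.882738, 0.000000) ⇒ P_1 = -0.882738

-0.882738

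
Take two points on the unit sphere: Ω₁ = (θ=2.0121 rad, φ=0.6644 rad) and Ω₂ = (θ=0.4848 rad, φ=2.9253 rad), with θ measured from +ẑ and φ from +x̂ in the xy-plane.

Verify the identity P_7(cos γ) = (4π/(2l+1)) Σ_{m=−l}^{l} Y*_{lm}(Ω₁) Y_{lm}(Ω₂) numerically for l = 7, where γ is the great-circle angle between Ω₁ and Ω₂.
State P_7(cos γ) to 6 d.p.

-0.280146

Summing Y*_{l m}(θ₁,φ₁)·Y_{l m}(θ₂,φ₂) over m ∈ [−7, 7]; prefactor 4π/(2·7+1) = 0.837758:
  m=-7: Y*=-0.015208-0.246614i  Y=-0.000135-0.002383i  product -0.000586+0.000070i
  m=-6: Y*=+0.289920+0.326589i  Y=+0.004573+0.016330i  product -0.004007+0.006228i
  m=-5: Y*=-0.299235-0.054578i  Y=-0.034791-0.065332i  product +0.006845+0.021448i
  m=-4: Y*=-0.116537+0.061263i  Y=+0.142540+0.167310i  product -0.026861-0.010765i
  m=-3: Y*=+0.143542-0.319365i  Y=-0.347639-0.263662i  product -0.134105+0.073177i
  m=-2: Y*=+0.004035+0.016347i  Y=+0.450939+0.208223i  product -0.001584+0.008212i
  m=-1: Y*=+0.261847+0.205073i  Y=-0.091270-0.020055i  product -0.019786-0.023968i
  m=+0: Y*=-0.058523-0.000000i  Y=-0.440326+0.000000i  product +0.025769+0.000000i
  m=+1: Y*=-0.261847+0.205073i  Y=+0.091270-0.020055i  product -0.019786+0.023968i
  m=+2: Y*=+0.004035-0.016347i  Y=+0.450939-0.208223i  product -0.001584-0.008212i
  m=+3: Y*=-0.143542-0.319365i  Y=+0.347639-0.263662i  product -0.134105-0.073177i
  m=+4: Y*=-0.116537-0.061263i  Y=+0.142540-0.167310i  product -0.026861+0.010765i
  m=+5: Y*=+0.299235-0.054578i  Y=+0.034791-0.065332i  product +0.006845-0.021448i
  m=+6: Y*=+0.289920-0.326589i  Y=+0.004573-0.016330i  product -0.004007-0.006228i
  m=+7: Y*=+0.015208-0.246614i  Y=+0.000135-0.002383i  product -0.000586-0.000070i
Σ over m = -0.334400-0.000000i; ×(4π/15) → -0.280146-0.000000i. Real part: -0.280146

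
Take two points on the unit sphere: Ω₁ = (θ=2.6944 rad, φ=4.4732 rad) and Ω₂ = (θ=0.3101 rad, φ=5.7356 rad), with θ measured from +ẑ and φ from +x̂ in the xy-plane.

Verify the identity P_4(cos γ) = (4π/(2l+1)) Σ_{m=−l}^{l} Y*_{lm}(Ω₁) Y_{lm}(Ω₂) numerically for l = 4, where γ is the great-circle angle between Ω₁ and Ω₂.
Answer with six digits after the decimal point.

-0.173324

Expand P_4 via completeness: Σ_{m} conj(Y_{4,m}) at Ω₁ times Y_{4,m} at Ω₂ —
  m=-4: Y*=(0.008916, -0.012648)  Y=(-0.002228, 0.003124)  product (0.000020, 0.000056)
  m=-3: Y*=(-0.060011, -0.068759)  Y=(-0.002435, 0.033783)  product (0.002469, -0.001860)
  m=-2: Y*=(-0.260509, 0.135087)  Y=(0.076284, 0.148106)  product (-0.039880, -0.028278)
  m=-1: Y*=(0.117602, 0.482256)  Y=(0.392998, 0.239646)  product (-0.069353, 0.217708)
  m=+0: Y*=(0.184479, -0.000000)  Y=(0.484364, 0.000000)  product (0.089355, 0.000000)
  m=+1: Y*=(-0.117602, 0.482256)  Y=(-0.392998, 0.239646)  product (-0.069353, -0.217708)
  m=+2: Y*=(-0.260509, -0.135087)  Y=(0.076284, -0.148106)  product (-0.039880, 0.028278)
  m=+3: Y*=(0.060011, -0.068759)  Y=(0.002435, 0.033783)  product (0.002469, 0.001860)
  m=+4: Y*=(0.008916, 0.012648)  Y=(-0.002228, -0.003124)  product (0.000020, -0.000056)
Σ over m = (-0.124134, -0.000000); ×(4π/9) → (-0.173324, -0.000000). Real part: -0.173324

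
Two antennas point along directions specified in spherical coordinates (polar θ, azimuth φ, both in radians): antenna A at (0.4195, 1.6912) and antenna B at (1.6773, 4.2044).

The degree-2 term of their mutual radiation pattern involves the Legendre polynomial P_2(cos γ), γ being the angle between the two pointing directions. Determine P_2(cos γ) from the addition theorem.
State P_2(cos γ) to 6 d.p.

Expand P_2 via completeness: Σ_{m} conj(Y_{2,m}) at Ω₁ times Y_{2,m} at Ω₂ —
  term(m=-2) = +0.007559+0.023277i   from Y*(Ω₁)=-0.062232-0.015283i, Y(Ω₂)=-0.201186-0.324621i
  term(m=-1) = +0.018984+0.013795i   from Y*(Ω₁)=-0.034518+0.285298i, Y(Ω₂)=+0.039720-0.071347i
  term(m=+0) = -0.144372+0.000000i   from Y*(Ω₁)=+0.473816-0.000000i, Y(Ω₂)=-0.304700+0.000000i
  term(m=+1) = +0.018984-0.013795i   from Y*(Ω₁)=+0.034518+0.285298i, Y(Ω₂)=-0.039720-0.071347i
  term(m=+2) = +0.007559-0.023277i   from Y*(Ω₁)=-0.062232+0.015283i, Y(Ω₂)=-0.201186+0.324621i
Total Σ_m = -0.091285+0.000000i. Multiply by 2.513274: -0.229424+0.000000i. P_2(cos γ) = -0.229424

-0.229424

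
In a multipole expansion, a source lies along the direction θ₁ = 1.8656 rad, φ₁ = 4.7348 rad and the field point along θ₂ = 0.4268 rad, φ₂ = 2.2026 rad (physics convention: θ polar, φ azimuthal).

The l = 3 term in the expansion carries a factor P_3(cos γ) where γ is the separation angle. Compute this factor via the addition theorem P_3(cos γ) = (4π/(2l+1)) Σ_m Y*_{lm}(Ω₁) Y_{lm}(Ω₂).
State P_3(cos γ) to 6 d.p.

0.372339

Addition theorem: P_3(cos γ) = (4π/7) Σ_m Y*_{lm}(Ω₁) Y_{lm}(Ω₂), m = −3…3:
  m=-3: Y*=-0.024557+0.364696i  Y=+0.028051-0.009440i  product +0.002754+0.010462i
  m=-2: Y*=+0.271599+0.012182i  Y=-0.048206+0.151957i  product -0.014944+0.040684i
  m=-1: Y*=-0.004005+0.178663i  Y=-0.248352-0.339334i  product +0.061621-0.043012i
  m=+0: Y*=+0.279514-0.000000i  Y=+0.388341+0.000000i  product +0.108547+0.000000i
  m=+1: Y*=+0.004005+0.178663i  Y=+0.248352-0.339334i  product +0.061621+0.043012i
  m=+2: Y*=+0.271599-0.012182i  Y=-0.048206-0.151957i  product -0.014944-0.040684i
  m=+3: Y*=+0.024557+0.364696i  Y=-0.028051-0.009440i  product +0.002754-0.010462i
Total Σ_m = +0.207409+0.000000i. Multiply by 1.795196: +0.372339+0.000000i. P_3(cos γ) = 0.372339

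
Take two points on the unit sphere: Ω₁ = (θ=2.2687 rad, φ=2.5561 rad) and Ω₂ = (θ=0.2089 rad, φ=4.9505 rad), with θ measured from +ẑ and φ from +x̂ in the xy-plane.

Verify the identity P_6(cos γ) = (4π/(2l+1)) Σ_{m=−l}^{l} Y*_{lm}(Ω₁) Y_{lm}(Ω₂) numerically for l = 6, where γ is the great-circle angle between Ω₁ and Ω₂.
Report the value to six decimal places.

Expand P_6 via completeness: Σ_{m} conj(Y_{6,m}) at Ω₁ times Y_{6,m} at Ω₂ —
  term(m=-6) = -0.000001-0.000004i   from Y*(Ω₁)=-0.091072+0.035466i, Y(Ω₂)=-0.000005+0.000038i
  term(m=-5) = -0.000148-0.000100i   from Y*(Ω₁)=-0.277469-0.060339i, Y(Ω₂)=+0.000583+0.000233i
  term(m=-4) = -0.002707+0.000417i   from Y*(Ω₁)=-0.303581-0.312343i, Y(Ω₂)=+0.003645-0.005123i
  term(m=-3) = -0.007723+0.009732i   from Y*(Ω₁)=-0.053615-0.285422i, Y(Ω₂)=-0.028026-0.032321i
  term(m=-2) = -0.002305-0.030113i   from Y*(Ω₁)=-0.059961+0.141895i, Y(Ω₂)=-0.174244+0.089878i
  term(m=-1) = -0.142647-0.132144i   from Y*(Ω₁)=-0.297724+0.197405i, Y(Ω₂)=+0.128390+0.528975i
  term(m=+0) = +0.034785+0.000000i   from Y*(Ω₁)=+0.057871-0.000000i, Y(Ω₂)=+0.601075+0.000000i
  term(m=+1) = -0.142647+0.132144i   from Y*(Ω₁)=+0.297724+0.197405i, Y(Ω₂)=-0.128390+0.528975i
  term(m=+2) = -0.002305+0.030113i   from Y*(Ω₁)=-0.059961-0.141895i, Y(Ω₂)=-0.174244-0.089878i
  term(m=+3) = -0.007723-0.009732i   from Y*(Ω₁)=+0.053615-0.285422i, Y(Ω₂)=+0.028026-0.032321i
  term(m=+4) = -0.002707-0.000417i   from Y*(Ω₁)=-0.303581+0.312343i, Y(Ω₂)=+0.003645+0.005123i
  term(m=+5) = -0.000148+0.000100i   from Y*(Ω₁)=+0.277469-0.060339i, Y(Ω₂)=-0.000583+0.000233i
  term(m=+6) = -0.000001+0.000004i   from Y*(Ω₁)=-0.091072-0.035466i, Y(Ω₂)=-0.000005-0.000038i
Accumulated sum -0.276276-0.000000i; after 4π/(2l+1) scaling, -0.267061-0.000000i ⇒ P_6 = -0.267061

-0.267061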